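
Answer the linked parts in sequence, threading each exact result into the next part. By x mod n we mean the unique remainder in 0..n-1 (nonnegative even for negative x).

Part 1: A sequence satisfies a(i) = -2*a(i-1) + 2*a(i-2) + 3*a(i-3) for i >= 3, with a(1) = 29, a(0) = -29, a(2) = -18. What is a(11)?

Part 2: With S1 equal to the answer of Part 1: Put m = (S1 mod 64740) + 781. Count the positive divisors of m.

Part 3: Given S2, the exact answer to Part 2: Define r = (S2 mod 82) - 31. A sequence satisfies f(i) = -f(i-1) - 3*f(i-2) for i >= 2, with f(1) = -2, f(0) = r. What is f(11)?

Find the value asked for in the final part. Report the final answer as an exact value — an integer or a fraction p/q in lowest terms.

-3203

Part 1: a(3) = -2*(-18) + 2*(29) + 3*(-29) = 7; iterating: a(3)=7, a(4)=37, a(5)=-114, a(6)=323, a(7)=-763, a(8)=1830, a(9)=-4217, a(10)=9805, a(11)=-22554; answer -22554
Part 2: S1 = -22554; m = 42967; 42967 is prime, so its only divisors are 1 and 42967; count = 2; answer 2
Part 3: S2 = 2; r = -29; f(2) = -1*(-2) - 3*(-29) = 89; iterating: f(2)=89, f(3)=-83, f(4)=-184, f(5)=433, f(6)=119, f(7)=-1418, f(8)=1061, f(9)=3193, f(10)=-6376, f(11)=-3203; answer -3203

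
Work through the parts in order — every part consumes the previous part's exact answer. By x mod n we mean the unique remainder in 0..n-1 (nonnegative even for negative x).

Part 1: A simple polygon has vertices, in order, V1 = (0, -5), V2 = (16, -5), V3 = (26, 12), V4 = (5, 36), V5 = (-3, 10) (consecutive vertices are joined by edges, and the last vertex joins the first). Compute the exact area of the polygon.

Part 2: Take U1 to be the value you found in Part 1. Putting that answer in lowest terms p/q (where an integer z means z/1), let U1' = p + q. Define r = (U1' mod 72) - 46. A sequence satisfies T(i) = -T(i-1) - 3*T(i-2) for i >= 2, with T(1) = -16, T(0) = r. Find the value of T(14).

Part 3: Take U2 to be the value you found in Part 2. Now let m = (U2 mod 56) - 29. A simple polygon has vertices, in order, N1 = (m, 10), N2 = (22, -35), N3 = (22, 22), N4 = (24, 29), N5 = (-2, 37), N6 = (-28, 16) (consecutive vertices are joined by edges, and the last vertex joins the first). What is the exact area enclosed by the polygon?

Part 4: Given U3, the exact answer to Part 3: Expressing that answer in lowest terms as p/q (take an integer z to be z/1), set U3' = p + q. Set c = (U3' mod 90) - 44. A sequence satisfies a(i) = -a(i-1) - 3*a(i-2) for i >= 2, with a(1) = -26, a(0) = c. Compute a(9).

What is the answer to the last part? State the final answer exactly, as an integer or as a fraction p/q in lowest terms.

Part 1: cross terms: (0*-5 - 16*-5)=80, (16*12 - 26*-5)=322, (26*36 - 5*12)=876, (5*10 - -3*36)=158, (-3*-5 - 0*10)=15; twice the area = |1451| = 1451; area = 1451/2; answer 1451/2
Part 2: U1 = 1451/2; threaded value p + q = 1453; r = -33; T(2) = -1*(-16) - 3*(-33) = 115; iterating: T(2)=115, T(3)=-67, T(4)=-278, T(5)=479, T(6)=355, T(7)=-1792, T(8)=727, T(9)=4649, T(10)=-6830, T(11)=-7117, T(12)=27607, T(13)=-6256, T(14)=-76565; answer -76565
Part 3: U2 = -76565; m = 14; cross terms: (14*-35 - 22*10)=-710, (22*22 - 22*-35)=1254, (22*29 - 24*22)=110, (24*37 - -2*29)=946, (-2*16 - -28*37)=1004, (-28*10 - 14*16)=-504; twice the area = |2100| = 2100; area = 1050; answer 1050
Part 4: U3 = 1050; threaded value p + q = 1051; c = 17; a(2) = -1*(-26) - 3*(17) = -25; iterating: a(2)=-25, a(3)=103, a(4)=-28, a(5)=-281, a(6)=365, a(7)=478, a(8)=-1573, a(9)=139; answer 139

139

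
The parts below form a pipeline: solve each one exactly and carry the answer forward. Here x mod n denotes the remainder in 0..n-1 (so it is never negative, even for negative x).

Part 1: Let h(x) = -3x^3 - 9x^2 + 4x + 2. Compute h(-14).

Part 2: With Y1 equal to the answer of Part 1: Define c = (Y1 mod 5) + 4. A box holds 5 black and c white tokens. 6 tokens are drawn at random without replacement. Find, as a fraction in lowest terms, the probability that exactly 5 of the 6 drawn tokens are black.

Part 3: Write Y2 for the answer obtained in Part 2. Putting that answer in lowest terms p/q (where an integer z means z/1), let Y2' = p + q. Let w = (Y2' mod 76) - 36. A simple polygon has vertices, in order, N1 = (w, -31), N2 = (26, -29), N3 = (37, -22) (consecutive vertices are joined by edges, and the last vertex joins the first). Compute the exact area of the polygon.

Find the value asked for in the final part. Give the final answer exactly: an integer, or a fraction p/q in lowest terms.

Part 1: -3*(-14)^3 - 9*(-14)^2 + 4*(-14)^1 + 2 = (8232) + (-1764) + (-56) + (2) = 6414; answer 6414
Part 2: Y1 = 6414; c = 8; total draws C(13,6) = 1716; favorable C(5,5)*C(8,1) = 8; P = 2/429; answer 2/429
Part 3: Y2 = 2/429; threaded value p + q = 431; w = 15; cross terms: (15*-29 - 26*-31)=371, (26*-22 - 37*-29)=501, (37*-31 - 15*-22)=-817; twice the area = |55| = 55; area = 55/2; answer 55/2

55/2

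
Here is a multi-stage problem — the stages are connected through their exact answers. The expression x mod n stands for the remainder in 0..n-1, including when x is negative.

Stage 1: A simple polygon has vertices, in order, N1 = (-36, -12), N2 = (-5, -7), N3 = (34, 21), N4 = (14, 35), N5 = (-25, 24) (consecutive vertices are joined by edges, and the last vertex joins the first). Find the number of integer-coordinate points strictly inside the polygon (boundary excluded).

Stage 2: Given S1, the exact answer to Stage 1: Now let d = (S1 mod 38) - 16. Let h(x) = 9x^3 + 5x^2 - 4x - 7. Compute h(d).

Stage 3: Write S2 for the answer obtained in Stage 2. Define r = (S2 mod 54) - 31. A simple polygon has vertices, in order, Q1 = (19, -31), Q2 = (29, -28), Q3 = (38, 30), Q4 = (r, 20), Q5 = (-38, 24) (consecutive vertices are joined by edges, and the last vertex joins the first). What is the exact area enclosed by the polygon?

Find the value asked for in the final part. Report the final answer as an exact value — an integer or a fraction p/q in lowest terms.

Stage 1: cross terms: (-36*-7 - -5*-12)=192, (-5*21 - 34*-7)=133, (34*35 - 14*21)=896, (14*24 - -25*35)=1211, (-25*-12 - -36*24)=1164; twice the area = |3596| = 3596; area = 1798; boundary points = 1 + 1 + 2 + 1 + 1 = 6; strictly interior points = area - boundary/2 + 1 = 1796; answer 1796
Stage 2: S1 = 1796; d = -6; 9*(-6)^3 + 5*(-6)^2 - 4*(-6)^1 - 7 = (-1944) + (180) + (24) + (-7) = -1747; answer -1747
Stage 3: S2 = -1747; r = 4; cross terms: (19*-28 - 29*-31)=367, (29*30 - 38*-28)=1934, (38*20 - 4*30)=640, (4*24 - -38*20)=856, (-38*-31 - 19*24)=722; twice the area = |4519| = 4519; area = 4519/2; answer 4519/2

4519/2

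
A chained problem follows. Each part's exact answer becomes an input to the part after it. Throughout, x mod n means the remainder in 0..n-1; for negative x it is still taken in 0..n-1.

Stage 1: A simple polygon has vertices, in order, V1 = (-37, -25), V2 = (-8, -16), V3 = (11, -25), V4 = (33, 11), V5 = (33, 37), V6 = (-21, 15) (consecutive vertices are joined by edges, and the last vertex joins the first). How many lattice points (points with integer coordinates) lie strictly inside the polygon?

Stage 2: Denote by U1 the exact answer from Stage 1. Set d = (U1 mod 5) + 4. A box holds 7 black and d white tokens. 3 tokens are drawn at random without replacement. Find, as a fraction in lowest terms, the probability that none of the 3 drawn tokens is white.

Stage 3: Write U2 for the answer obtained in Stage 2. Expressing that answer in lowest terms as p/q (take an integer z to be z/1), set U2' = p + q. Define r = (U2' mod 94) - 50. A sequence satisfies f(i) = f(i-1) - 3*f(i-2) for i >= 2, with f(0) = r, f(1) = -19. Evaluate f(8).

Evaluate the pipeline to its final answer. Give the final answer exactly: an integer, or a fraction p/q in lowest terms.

392

Stage 1: cross terms: (-37*-16 - -8*-25)=392, (-8*-25 - 11*-16)=376, (11*11 - 33*-25)=946, (33*37 - 33*11)=858, (33*15 - -21*37)=1272, (-21*-25 - -37*15)=1080; twice the area = |4924| = 4924; area = 2462; boundary points = 1 + 1 + 2 + 26 + 2 + 8 = 40; strictly interior points = area - boundary/2 + 1 = 2443; answer 2443
Stage 2: U1 = 2443; d = 7; total draws C(14,3) = 364; favorable C(7,3) = 35; P = 5/52; answer 5/52
Stage 3: U2 = 5/52; threaded value p + q = 57; r = 7; f(2) = 1*(-19) - 3*(7) = -40; iterating: f(2)=-40, f(3)=17, f(4)=137, f(5)=86, f(6)=-325, f(7)=-583, f(8)=392; answer 392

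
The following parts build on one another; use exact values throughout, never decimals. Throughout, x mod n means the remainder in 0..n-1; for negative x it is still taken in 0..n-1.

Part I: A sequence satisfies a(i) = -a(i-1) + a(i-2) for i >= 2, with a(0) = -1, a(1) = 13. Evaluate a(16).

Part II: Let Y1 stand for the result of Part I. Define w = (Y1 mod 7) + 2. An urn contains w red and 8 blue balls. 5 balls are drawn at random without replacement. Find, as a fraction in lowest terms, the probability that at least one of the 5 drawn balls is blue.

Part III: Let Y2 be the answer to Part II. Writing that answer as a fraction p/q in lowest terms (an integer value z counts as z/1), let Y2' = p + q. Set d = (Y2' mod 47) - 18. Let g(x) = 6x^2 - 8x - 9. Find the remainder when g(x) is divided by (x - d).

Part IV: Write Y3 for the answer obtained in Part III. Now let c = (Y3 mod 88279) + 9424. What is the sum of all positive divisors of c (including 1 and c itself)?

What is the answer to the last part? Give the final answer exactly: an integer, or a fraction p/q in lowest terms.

12728

Part I: a(2) = -1*(13) + 1*(-1) = -14; iterating: a(2)=-14, a(3)=27, a(4)=-41, a(5)=68, a(6)=-109, a(7)=177, a(8)=-286, a(9)=463, a(10)=-749, a(11)=1212, a(12)=-1961, a(13)=3173, a(14)=-5134, a(15)=8307, a(16)=-13441; answer -13441
Part II: Y1 = -13441; w = 8; total draws C(16,5) = 4368; complement C(8,5) = 56; favorable 4368 - 56 = 4312; P = 77/78; answer 77/78
Part III: Y2 = 77/78; threaded value p + q = 155; d = -4; remainder = value at the root: 6*(-4)^2 - 8*(-4)^1 - 9 = (96) + (32) + (-9) = 119; answer 119
Part IV: Y3 = 119; c = 9543; 9543 = 3 * 3181; sigma = (1 + 3) * (1 + 3181) = 4 * 3182 = 12728; answer 12728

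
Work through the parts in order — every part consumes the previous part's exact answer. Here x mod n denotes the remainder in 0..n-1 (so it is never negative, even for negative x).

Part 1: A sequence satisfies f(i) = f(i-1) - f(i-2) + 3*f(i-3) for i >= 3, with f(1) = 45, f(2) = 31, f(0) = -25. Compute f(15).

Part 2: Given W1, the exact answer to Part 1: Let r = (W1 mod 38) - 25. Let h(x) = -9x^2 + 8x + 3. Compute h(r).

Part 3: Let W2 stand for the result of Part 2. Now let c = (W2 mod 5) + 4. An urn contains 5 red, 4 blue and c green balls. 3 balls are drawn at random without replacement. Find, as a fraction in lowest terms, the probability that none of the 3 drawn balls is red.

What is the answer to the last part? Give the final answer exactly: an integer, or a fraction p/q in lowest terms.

Part 1: f(3) = 1*(31) - 1*(45) + 3*(-25) = -89; iterating: f(3)=-89, f(4)=15, f(5)=197, f(6)=-85, f(7)=-237, f(8)=439, f(9)=421, f(10)=-729, f(11)=167, f(12)=2159, f(13)=-195, f(14)=-1853, f(15)=4819; answer 4819
Part 2: W1 = 4819; r = 6; -9*(6)^2 + 8*(6)^1 + 3 = (-324) + (48) + (3) = -273; answer -273
Part 3: W2 = -273; c = 6; total draws C(15,3) = 455; favorable C(10,3) = 120; P = 24/91; answer 24/91

24/91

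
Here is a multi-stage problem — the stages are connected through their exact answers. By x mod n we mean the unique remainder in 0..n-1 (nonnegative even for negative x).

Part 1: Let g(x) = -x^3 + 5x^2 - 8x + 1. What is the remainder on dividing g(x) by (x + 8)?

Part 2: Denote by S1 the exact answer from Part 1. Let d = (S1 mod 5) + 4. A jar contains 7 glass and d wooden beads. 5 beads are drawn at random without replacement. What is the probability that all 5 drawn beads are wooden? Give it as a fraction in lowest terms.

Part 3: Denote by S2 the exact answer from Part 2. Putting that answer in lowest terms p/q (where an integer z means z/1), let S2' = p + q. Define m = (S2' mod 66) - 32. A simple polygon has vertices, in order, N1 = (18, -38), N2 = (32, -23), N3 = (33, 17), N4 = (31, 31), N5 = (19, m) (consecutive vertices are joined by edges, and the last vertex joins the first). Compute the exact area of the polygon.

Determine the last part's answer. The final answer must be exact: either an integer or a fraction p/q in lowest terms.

1329/2

Part 1: remainder = value at the root: -1*(-8)^3 + 5*(-8)^2 - 8*(-8)^1 + 1 = (512) + (320) + (64) + (1) = 897; answer 897
Part 2: S1 = 897; d = 6; total draws C(13,5) = 1287; favorable C(6,5) = 6; P = 2/429; answer 2/429
Part 3: S2 = 2/429; threaded value p + q = 431; m = 3; cross terms: (18*-23 - 32*-38)=802, (32*17 - 33*-23)=1303, (33*31 - 31*17)=496, (31*3 - 19*31)=-496, (19*-38 - 18*3)=-776; twice the area = |1329| = 1329; area = 1329/2; answer 1329/2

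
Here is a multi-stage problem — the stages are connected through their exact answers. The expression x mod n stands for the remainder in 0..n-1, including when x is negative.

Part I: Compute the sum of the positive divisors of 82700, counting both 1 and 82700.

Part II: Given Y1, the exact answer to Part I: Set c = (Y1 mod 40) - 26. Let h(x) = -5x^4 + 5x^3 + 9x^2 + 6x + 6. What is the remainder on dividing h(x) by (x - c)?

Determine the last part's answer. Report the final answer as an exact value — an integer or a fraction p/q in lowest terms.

-44034

Part I: 82700 = 2^2 * 5^2 * 827; sigma = (1 + 2 + 4) * (1 + 5 + 25) * (1 + 827) = 7 * 31 * 828 = 179676; answer 179676
Part II: Y1 = 179676; c = 10; remainder = value at the root: -5*(10)^4 + 5*(10)^3 + 9*(10)^2 + 6*(10)^1 + 6 = (-50000) + (5000) + (900) + (60) + (6) = -44034; answer -44034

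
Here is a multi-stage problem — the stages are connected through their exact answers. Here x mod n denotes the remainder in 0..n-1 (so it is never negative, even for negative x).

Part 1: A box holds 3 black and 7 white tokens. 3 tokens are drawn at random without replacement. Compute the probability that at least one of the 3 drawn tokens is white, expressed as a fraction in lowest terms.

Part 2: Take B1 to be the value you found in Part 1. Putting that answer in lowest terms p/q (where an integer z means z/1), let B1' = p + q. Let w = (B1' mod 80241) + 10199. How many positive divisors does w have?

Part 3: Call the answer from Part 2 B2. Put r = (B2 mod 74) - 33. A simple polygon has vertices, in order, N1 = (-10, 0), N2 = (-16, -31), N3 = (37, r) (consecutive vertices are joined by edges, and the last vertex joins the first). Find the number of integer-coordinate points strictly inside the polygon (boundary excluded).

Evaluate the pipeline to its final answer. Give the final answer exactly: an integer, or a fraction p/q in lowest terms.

803

Part 1: total draws C(10,3) = 120; complement C(3,3) = 1; favorable 120 - 1 = 119; P = 119/120; answer 119/120
Part 2: B1 = 119/120; threaded value p + q = 239; w = 10438; 10438 = 2 * 17 * 307; number of divisors = (1+1) * (1+1) * (1+1) = 8; answer 8
Part 3: B2 = 8; r = -25; cross terms: (-10*-31 - -16*0)=310, (-16*-25 - 37*-31)=1547, (37*0 - -10*-25)=-250; twice the area = |1607| = 1607; area = 1607/2; boundary points = 1 + 1 + 1 = 3; strictly interior points = area - boundary/2 + 1 = 803; answer 803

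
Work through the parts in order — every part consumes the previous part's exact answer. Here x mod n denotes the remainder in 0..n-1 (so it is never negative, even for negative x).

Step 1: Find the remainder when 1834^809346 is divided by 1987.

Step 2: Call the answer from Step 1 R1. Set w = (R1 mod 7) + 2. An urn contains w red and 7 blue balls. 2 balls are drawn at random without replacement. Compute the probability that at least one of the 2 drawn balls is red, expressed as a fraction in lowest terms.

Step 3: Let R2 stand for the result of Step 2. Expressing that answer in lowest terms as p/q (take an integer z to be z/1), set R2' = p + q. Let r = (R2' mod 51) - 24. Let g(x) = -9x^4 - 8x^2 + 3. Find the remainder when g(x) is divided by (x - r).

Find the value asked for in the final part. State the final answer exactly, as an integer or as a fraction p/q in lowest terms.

-14

Step 1: squarings mod 1987: 1834^1=1834, 1834^2=1552, 1834^4=460, 1834^8=978, 1834^16=737, 1834^32=718, 1834^64=891, 1834^128=1068, 1834^256=86, 1834^512=1435, 1834^1024=693, 1834^2048=1382, 1834^4096=417, 1834^8192=1020, 1834^16384=1199, 1834^32768=1000, 1834^65536=539, 1834^131072=419, 1834^262144=705, 1834^524288=275; 1834^809346 = 1834^2 * 1834^128 * 1834^256 * 1834^2048 * 1834^4096 * 1834^16384 * 1834^262144 * 1834^524288 = 1954 (mod 1987); answer 1954
Step 2: R1 = 1954; w = 3; total draws C(10,2) = 45; complement C(7,2) = 21; favorable 45 - 21 = 24; P = 8/15; answer 8/15
Step 3: R2 = 8/15; threaded value p + q = 23; r = -1; remainder = value at the root: -9*(-1)^4 - 8*(-1)^2 + 3 = (-9) + (-8) + (3) = -14; answer -14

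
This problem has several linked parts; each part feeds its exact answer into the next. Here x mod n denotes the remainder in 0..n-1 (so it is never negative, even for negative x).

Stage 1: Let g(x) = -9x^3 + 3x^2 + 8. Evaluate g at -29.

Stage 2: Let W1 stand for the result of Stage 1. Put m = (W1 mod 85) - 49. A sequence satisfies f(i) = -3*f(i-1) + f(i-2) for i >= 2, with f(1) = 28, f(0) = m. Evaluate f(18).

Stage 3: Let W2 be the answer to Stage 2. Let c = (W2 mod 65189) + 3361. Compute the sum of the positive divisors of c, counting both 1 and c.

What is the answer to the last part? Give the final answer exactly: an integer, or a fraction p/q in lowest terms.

67200

Stage 1: -9*(-29)^3 + 3*(-29)^2 + 8 = (219501) + (2523) + (8) = 222032; answer 222032
Stage 2: W1 = 222032; m = -37; f(2) = -3*(28) + 1*(-37) = -121; iterating: f(2)=-121, f(3)=391, f(4)=-1294, f(5)=4273, f(6)=-14113, f(7)=46612, f(8)=-153949, f(9)=508459, f(10)=-1679326, f(11)=5546437, f(12)=-18318637, f(13)=60502348, f(14)=-199825681, f(15)=659979391, f(16)=-2179763854, f(17)=7199270953, f(18)=-23777576713; answer -23777576713
Stage 3: W2 = -23777576713; c = 49209; 49209 = 3 * 47 * 349; sigma = (1 + 3) * (1 + 47) * (1 + 349) = 4 * 48 * 350 = 67200; answer 67200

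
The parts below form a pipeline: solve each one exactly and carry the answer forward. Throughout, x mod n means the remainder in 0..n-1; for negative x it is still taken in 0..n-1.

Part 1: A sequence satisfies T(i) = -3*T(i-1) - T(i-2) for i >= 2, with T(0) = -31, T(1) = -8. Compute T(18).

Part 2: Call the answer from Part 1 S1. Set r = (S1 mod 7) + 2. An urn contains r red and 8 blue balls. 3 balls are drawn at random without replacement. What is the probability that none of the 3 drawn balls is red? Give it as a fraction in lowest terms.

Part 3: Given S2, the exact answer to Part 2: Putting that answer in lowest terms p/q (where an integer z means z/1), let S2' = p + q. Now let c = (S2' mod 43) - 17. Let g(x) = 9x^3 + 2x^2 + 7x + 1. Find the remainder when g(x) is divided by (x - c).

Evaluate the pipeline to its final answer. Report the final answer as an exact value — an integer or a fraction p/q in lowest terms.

-1913

Part 1: T(2) = -3*(-8) - 1*(-31) = 55; iterating: T(2)=55, T(3)=-157, T(4)=416, T(5)=-1091, T(6)=2857, T(7)=-7480, T(8)=19583, T(9)=-51269, T(10)=134224, T(11)=-351403, T(12)=919985, T(13)=-2408552, T(14)=6305671, T(15)=-16508461, T(16)=43219712, T(17)=-113150675, T(18)=296232313; answer 296232313
Part 2: S1 = 296232313; r = 8; total draws C(16,3) = 560; favorable C(8,3) = 56; P = 1/10; answer 1/10
Part 3: S2 = 1/10; threaded value p + q = 11; c = -6; remainder = value at the root: 9*(-6)^3 + 2*(-6)^2 + 7*(-6)^1 + 1 = (-1944) + (72) + (-42) + (1) = -1913; answer -1913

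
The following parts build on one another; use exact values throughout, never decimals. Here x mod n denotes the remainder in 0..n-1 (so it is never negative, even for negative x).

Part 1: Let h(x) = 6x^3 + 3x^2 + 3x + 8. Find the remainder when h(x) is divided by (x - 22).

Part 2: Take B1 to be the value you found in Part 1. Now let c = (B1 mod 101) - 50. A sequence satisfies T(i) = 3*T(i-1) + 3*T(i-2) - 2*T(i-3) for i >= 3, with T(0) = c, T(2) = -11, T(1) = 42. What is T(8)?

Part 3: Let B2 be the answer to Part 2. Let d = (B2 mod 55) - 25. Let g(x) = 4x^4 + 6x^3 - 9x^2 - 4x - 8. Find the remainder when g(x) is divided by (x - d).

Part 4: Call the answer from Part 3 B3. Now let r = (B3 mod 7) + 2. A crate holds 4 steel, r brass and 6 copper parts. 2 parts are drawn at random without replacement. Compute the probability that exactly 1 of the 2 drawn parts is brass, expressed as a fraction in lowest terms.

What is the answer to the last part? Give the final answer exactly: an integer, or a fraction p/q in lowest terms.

Part 1: remainder = value at the root: 6*(22)^3 + 3*(22)^2 + 3*(22)^1 + 8 = (63888) + (1452) + (66) + (8) = 65414; answer 65414
Part 2: B1 = 65414; c = 17; T(3) = 3*(-11) + 3*(42) - 2*(17) = 59; iterating: T(3)=59, T(4)=60, T(5)=379, T(6)=1199, T(7)=4614, T(8)=16681; answer 16681
Part 3: B2 = 16681; d = -9; remainder = value at the root: 4*(-9)^4 + 6*(-9)^3 - 9*(-9)^2 - 4*(-9)^1 - 8 = (26244) + (-4374) + (-729) + (36) + (-8) = 21169; answer 21169
Part 4: B3 = 21169; r = 3; total draws C(13,2) = 78; favorable C(3,1)*C(10,1) = 30; P = 5/13; answer 5/13

5/13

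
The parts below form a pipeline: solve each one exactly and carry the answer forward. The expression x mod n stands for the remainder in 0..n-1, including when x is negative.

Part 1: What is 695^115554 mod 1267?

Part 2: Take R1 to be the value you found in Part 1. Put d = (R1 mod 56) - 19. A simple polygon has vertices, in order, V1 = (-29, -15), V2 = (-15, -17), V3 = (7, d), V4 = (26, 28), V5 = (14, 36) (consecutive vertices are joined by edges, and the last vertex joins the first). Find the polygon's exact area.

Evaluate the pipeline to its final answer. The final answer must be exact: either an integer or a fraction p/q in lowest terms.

Part 1: squarings mod 1267: 695^1=695, 695^2=298, 695^4=114, 695^8=326, 695^16=1115, 695^32=298, 695^64=114, 695^128=326, 695^256=1115, 695^512=298, 695^1024=114, 695^2048=326, 695^4096=1115, 695^8192=298, 695^16384=114, 695^32768=326, 695^65536=1115; 695^115554 = 695^2 * 695^32 * 695^64 * 695^256 * 695^512 * 695^16384 * 695^32768 * 695^65536 = 1128 (mod 1267); answer 1128
Part 2: R1 = 1128; d = -11; cross terms: (-29*-17 - -15*-15)=268, (-15*-11 - 7*-17)=284, (7*28 - 26*-11)=482, (26*36 - 14*28)=544, (14*-15 - -29*36)=834; twice the area = |2412| = 2412; area = 1206; answer 1206

1206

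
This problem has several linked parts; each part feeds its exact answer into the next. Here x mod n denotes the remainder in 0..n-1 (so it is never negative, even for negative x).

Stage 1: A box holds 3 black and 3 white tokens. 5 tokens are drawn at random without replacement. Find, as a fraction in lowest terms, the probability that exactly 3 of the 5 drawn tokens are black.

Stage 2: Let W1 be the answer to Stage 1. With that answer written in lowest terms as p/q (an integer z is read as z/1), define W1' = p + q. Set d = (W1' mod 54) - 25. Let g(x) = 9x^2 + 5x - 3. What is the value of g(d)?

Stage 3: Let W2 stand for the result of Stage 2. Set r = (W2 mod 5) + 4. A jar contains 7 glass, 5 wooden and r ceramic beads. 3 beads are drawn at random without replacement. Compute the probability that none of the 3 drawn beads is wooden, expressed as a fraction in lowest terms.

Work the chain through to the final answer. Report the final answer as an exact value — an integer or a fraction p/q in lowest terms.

364/969

Stage 1: total draws C(6,5) = 6; favorable C(3,3)*C(3,2) = 3; P = 1/2; answer 1/2
Stage 2: W1 = 1/2; threaded value p + q = 3; d = -22; 9*(-22)^2 + 5*(-22)^1 - 3 = (4356) + (-110) + (-3) = 4243; answer 4243
Stage 3: W2 = 4243; r = 7; total draws C(19,3) = 969; favorable C(14,3) = 364; P = 364/969; answer 364/969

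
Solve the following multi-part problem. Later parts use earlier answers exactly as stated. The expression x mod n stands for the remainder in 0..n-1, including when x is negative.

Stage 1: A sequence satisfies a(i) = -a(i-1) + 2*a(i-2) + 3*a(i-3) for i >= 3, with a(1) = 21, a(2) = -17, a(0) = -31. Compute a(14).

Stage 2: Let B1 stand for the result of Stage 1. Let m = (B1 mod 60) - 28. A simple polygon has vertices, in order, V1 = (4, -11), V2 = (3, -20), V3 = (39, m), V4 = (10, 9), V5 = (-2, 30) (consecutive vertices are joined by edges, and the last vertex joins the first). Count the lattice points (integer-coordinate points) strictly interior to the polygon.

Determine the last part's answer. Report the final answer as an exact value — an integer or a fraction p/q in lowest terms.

Stage 1: a(3) = -1*(-17) + 2*(21) + 3*(-31) = -34; iterating: a(3)=-34, a(4)=63, a(5)=-182, a(6)=206, a(7)=-381, a(8)=247, a(9)=-391, a(10)=-258, a(11)=217, a(12)=-1906, a(13)=1566, a(14)=-4727; answer -4727
Stage 2: B1 = -4727; m = -15; cross terms: (4*-20 - 3*-11)=-47, (3*-15 - 39*-20)=735, (39*9 - 10*-15)=501, (10*30 - -2*9)=318, (-2*-11 - 4*30)=-98; twice the area = |1409| = 1409; area = 1409/2; boundary points = 1 + 1 + 1 + 3 + 1 = 7; strictly interior points = area - boundary/2 + 1 = 702; answer 702

702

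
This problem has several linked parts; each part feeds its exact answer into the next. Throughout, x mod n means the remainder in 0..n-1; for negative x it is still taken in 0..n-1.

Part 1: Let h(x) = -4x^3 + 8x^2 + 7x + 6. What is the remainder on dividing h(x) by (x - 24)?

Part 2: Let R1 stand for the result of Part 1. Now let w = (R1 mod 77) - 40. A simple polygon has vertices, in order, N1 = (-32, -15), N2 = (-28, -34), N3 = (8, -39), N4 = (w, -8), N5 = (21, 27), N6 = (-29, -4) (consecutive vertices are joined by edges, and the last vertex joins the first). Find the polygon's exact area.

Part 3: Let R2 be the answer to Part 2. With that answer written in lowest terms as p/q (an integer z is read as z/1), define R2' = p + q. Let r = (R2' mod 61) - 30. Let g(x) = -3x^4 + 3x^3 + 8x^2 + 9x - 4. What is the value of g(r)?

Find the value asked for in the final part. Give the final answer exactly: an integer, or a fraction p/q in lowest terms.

-77627

Part 1: remainder = value at the root: -4*(24)^3 + 8*(24)^2 + 7*(24)^1 + 6 = (-55296) + (4608) + (168) + (6) = -50514; answer -50514
Part 2: R1 = -50514; w = 35; cross terms: (-32*-34 - -28*-15)=668, (-28*-39 - 8*-34)=1364, (8*-8 - 35*-39)=1301, (35*27 - 21*-8)=1113, (21*-4 - -29*27)=699, (-29*-15 - -32*-4)=307; twice the area = |5452| = 5452; area = 2726; answer 2726
Part 3: R2 = 2726; threaded value p + q = 2727; r = 13; -3*(13)^4 + 3*(13)^3 + 8*(13)^2 + 9*(13)^1 - 4 = (-85683) + (6591) + (1352) + (117) + (-4) = -77627; answer -77627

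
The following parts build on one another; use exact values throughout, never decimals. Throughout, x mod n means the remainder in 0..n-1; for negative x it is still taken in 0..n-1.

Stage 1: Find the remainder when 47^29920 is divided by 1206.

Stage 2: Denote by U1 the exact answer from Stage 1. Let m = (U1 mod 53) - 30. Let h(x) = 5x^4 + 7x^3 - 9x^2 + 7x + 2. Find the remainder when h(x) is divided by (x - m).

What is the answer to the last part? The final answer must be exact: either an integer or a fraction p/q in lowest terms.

Stage 1: squarings mod 1206: 47^1=47, 47^2=1003, 47^4=205, 47^8=1021, 47^16=457, 47^32=211, 47^64=1105, 47^128=553, 47^256=691, 47^512=1111, 47^1024=583, 47^2048=1003, 47^4096=205, 47^8192=1021, 47^16384=457; 47^29920 = 47^32 * 47^64 * 47^128 * 47^1024 * 47^4096 * 47^8192 * 47^16384 = 565 (mod 1206); answer 565
Stage 2: U1 = 565; m = 5; remainder = value at the root: 5*(5)^4 + 7*(5)^3 - 9*(5)^2 + 7*(5)^1 + 2 = (3125) + (875) + (-225) + (35) + (2) = 3812; answer 3812

3812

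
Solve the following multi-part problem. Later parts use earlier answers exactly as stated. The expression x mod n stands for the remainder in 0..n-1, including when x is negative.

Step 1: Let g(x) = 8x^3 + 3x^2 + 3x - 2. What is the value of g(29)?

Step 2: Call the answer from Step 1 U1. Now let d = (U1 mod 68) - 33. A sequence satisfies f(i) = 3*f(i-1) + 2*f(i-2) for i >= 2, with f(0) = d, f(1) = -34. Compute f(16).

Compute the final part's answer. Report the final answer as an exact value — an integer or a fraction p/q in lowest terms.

-4522811116

Step 1: 8*(29)^3 + 3*(29)^2 + 3*(29)^1 - 2 = (195112) + (2523) + (87) + (-2) = 197720; answer 197720
Step 2: U1 = 197720; d = 11; f(2) = 3*(-34) + 2*(11) = -80; iterating: f(2)=-80, f(3)=-308, f(4)=-1084, f(5)=-3868, f(6)=-13772, f(7)=-49052, f(8)=-174700, f(9)=-622204, f(10)=-2216012, f(11)=-7892444, f(12)=-28109356, f(13)=-100112956, f(14)=-356557580, f(15)=-1269898652, f(16)=-4522811116; answer -4522811116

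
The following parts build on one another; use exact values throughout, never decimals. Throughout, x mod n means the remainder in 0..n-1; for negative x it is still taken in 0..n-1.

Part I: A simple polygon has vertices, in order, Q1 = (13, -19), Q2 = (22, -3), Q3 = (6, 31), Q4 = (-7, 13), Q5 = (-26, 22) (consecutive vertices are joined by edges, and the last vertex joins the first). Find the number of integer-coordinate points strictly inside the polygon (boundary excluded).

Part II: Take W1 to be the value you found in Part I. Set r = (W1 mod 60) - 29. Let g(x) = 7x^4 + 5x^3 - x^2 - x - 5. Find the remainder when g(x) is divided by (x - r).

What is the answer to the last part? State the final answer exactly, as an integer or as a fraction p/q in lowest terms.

Part I: cross terms: (13*-3 - 22*-19)=379, (22*31 - 6*-3)=700, (6*13 - -7*31)=295, (-7*22 - -26*13)=184, (-26*-19 - 13*22)=208; twice the area = |1766| = 1766; area = 883; boundary points = 1 + 2 + 1 + 1 + 1 = 6; strictly interior points = area - boundary/2 + 1 = 881; answer 881
Part II: W1 = 881; r = 12; remainder = value at the root: 7*(12)^4 + 5*(12)^3 - 1*(12)^2 - 1*(12)^1 - 5 = (145152) + (8640) + (-144) + (-12) + (-5) = 153631; answer 153631

153631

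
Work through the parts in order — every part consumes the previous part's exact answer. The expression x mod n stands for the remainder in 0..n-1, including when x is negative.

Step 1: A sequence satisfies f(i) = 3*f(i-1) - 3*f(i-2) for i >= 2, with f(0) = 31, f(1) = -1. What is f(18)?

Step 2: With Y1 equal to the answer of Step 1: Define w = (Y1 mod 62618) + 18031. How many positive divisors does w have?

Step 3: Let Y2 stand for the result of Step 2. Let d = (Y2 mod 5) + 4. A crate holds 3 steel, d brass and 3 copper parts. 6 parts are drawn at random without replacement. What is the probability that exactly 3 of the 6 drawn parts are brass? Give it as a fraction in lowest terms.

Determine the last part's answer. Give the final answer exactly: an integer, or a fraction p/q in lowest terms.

Step 1: f(2) = 3*(-1) - 3*(31) = -96; iterating: f(2)=-96, f(3)=-285, f(4)=-567, f(5)=-846, f(6)=-837, f(7)=27, f(8)=2592, f(9)=7695, f(10)=15309, f(11)=22842, f(12)=22599, f(13)=-729, f(14)=-69984, f(15)=-207765, f(16)=-413343, f(17)=-616734, f(18)=-610173; answer -610173
Step 2: Y1 = -610173; w = 34038; 34038 = 2 * 3^2 * 31 * 61; number of divisors = (1+1) * (2+1) * (1+1) * (1+1) = 24; answer 24
Step 3: Y2 = 24; d = 8; total draws C(14,6) = 3003; favorable C(8,3)*C(6,3) = 1120; P = 160/429; answer 160/429

160/429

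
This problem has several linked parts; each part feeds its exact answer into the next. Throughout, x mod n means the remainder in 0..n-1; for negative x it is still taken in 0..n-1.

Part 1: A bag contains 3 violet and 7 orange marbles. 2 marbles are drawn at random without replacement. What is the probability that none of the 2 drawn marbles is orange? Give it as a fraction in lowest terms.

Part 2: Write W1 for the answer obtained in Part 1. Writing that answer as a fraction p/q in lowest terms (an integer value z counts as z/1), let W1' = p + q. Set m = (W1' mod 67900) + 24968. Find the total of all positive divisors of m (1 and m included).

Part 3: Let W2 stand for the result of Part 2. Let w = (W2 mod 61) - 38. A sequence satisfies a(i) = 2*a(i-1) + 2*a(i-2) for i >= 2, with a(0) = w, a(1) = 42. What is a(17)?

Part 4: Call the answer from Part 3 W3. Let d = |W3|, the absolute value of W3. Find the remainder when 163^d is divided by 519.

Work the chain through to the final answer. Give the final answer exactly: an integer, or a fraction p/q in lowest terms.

397

Part 1: total draws C(10,2) = 45; favorable C(3,2) = 3; P = 1/15; answer 1/15
Part 2: W1 = 1/15; threaded value p + q = 16; m = 24984; 24984 = 2^3 * 3^2 * 347; sigma = (1 + 2 + 4 + 8) * (1 + 3 + 9) * (1 + 347) = 15 * 13 * 348 = 67860; answer 67860
Part 3: W2 = 67860; w = -10; a(2) = 2*(42) + 2*(-10) = 64; iterating: a(2)=64, a(3)=212, a(4)=552, a(5)=1528, a(6)=4160, a(7)=11376, a(8)=31072, a(9)=84896, a(10)=231936, a(11)=633664, a(12)=1731200, a(13)=4729728, a(14)=12921856, a(15)=35303168, a(16)=96450048, a(17)=263506432; answer 263506432
Part 4: W3 = 263506432; d = 263506432; squarings mod 519: 163^1=163, 163^2=100, 163^4=139, 163^8=118, 163^16=430, 163^32=136, 163^64=331, 163^128=52, 163^256=109, 163^512=463, 163^1024=22, 163^2048=484, 163^4096=187, 163^8192=196, 163^16384=10, 163^32768=100, 163^65536=139, 163^131072=118, 163^262144=430, 163^524288=136, 163^1048576=331, 163^2097152=52, 163^4194304=109, 163^8388608=463, 163^16777216=22, 163^33554432=484, 163^67108864=187, 163^134217728=196; 163^263506432 = 163^512 * 163^2048 * 163^16384 * 163^32768 * 163^262144 * 163^1048576 * 163^2097152 * 163^8388608 * 163^16777216 * 163^33554432 * 163^67108864 * 163^134217728 = 397 (mod 519); answer 397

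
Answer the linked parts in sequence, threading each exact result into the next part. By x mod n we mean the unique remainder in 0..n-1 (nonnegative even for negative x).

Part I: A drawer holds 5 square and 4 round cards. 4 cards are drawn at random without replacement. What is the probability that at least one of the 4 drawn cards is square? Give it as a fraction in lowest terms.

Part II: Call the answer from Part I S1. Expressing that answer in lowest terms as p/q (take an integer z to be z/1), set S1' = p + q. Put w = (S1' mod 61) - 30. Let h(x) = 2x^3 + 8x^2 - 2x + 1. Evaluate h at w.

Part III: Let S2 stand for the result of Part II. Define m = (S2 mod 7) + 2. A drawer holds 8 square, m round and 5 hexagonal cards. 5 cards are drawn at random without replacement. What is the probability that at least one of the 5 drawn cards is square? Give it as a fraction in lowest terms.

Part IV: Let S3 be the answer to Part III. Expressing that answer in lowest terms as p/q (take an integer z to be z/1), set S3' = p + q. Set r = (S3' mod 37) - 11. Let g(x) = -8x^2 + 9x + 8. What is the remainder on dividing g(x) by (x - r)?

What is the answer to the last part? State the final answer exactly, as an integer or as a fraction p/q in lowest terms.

-1657

Part I: total draws C(9,4) = 126; complement C(4,4) = 1; favorable 126 - 1 = 125; P = 125/126; answer 125/126
Part II: S1 = 125/126; threaded value p + q = 251; w = -23; 2*(-23)^3 + 8*(-23)^2 - 2*(-23)^1 + 1 = (-24334) + (4232) + (46) + (1) = -20055; answer -20055
Part III: S2 = -20055; m = 2; total draws C(15,5) = 3003; complement C(7,5) = 21; favorable 3003 - 21 = 2982; P = 142/143; answer 142/143
Part IV: S3 = 142/143; threaded value p + q = 285; r = 15; remainder = value at the root: -8*(15)^2 + 9*(15)^1 + 8 = (-1800) + (135) + (8) = -1657; answer -1657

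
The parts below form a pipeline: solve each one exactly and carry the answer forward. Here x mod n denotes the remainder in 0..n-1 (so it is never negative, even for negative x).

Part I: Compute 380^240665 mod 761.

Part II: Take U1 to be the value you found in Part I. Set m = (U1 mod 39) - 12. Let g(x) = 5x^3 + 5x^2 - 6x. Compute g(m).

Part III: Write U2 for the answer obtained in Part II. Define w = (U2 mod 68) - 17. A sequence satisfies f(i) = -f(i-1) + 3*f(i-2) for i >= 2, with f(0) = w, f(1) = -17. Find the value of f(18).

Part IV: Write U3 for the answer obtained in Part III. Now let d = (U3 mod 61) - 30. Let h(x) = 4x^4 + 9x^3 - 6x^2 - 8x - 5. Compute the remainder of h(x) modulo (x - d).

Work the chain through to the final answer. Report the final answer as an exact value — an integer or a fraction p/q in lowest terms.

45942

Part I: squarings mod 761: 380^1=380, 380^2=571, 380^4=333, 380^8=544, 380^16=668, 380^32=278, 380^64=423, 380^128=94, 380^256=465, 380^512=101, 380^1024=308, 380^2048=500, 380^4096=392, 380^8192=703, 380^16384=320, 380^32768=426, 380^65536=358, 380^131072=316; 380^240665 = 380^1 * 380^8 * 380^16 * 380^1024 * 380^2048 * 380^8192 * 380^32768 * 380^65536 * 380^131072 = 9 (mod 761); answer 9
Part II: U1 = 9; m = -3; 5*(-3)^3 + 5*(-3)^2 - 6*(-3)^1 = (-135) + (45) + (18) = -72; answer -72
Part III: U2 = -72; w = 47; f(2) = -1*(-17) + 3*(47) = 158; iterating: f(2)=158, f(3)=-209, f(4)=683, f(5)=-1310, f(6)=3359, f(7)=-7289, f(8)=17366, f(9)=-39233, f(10)=91331, f(11)=-209030, f(12)=483023, f(13)=-1110113, f(14)=2559182, f(15)=-5889521, f(16)=13567067, f(17)=-31235630, f(18)=71936831; answer 71936831
Part IV: U3 = 71936831; d = -11; remainder = value at the root: 4*(-11)^4 + 9*(-11)^3 - 6*(-11)^2 - 8*(-11)^1 - 5 = (58564) + (-11979) + (-726) + (88) + (-5) = 45942; answer 45942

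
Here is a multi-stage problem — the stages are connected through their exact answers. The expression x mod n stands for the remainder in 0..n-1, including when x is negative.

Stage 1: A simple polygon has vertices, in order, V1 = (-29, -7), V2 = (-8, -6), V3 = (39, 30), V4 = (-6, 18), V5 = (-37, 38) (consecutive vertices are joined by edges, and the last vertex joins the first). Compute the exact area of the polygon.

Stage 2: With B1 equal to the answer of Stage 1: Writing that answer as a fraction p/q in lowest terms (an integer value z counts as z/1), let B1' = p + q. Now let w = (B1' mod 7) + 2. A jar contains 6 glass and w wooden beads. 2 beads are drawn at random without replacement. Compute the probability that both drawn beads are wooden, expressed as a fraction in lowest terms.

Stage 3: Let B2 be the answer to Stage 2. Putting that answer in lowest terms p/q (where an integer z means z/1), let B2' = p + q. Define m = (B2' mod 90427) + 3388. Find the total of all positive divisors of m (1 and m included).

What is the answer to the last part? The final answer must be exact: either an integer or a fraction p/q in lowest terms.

5472

Stage 1: cross terms: (-29*-6 - -8*-7)=118, (-8*30 - 39*-6)=-6, (39*18 - -6*30)=882, (-6*38 - -37*18)=438, (-37*-7 - -29*38)=1361; twice the area = |2793| = 2793; area = 2793/2; answer 2793/2
Stage 2: B1 = 2793/2; threaded value p + q = 2795; w = 4; total draws C(10,2) = 45; favorable C(4,2) = 6; P = 2/15; answer 2/15
Stage 3: B2 = 2/15; threaded value p + q = 17; m = 3405; 3405 = 3 * 5 * 227; sigma = (1 + 3) * (1 + 5) * (1 + 227) = 4 * 6 * 228 = 5472; answer 5472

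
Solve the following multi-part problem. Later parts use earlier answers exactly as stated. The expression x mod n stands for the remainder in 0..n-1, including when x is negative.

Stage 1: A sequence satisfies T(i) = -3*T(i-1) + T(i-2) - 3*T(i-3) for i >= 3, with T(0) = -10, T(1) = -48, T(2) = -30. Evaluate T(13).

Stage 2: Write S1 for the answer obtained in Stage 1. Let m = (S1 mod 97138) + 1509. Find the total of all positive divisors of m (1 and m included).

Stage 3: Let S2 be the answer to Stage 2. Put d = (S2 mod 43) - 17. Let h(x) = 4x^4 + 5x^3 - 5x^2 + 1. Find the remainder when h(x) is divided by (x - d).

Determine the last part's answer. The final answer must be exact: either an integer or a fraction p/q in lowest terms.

Stage 1: T(3) = -3*(-30) + 1*(-48) - 3*(-10) = 72; iterating: T(3)=72, T(4)=-102, T(5)=468, T(6)=-1722, T(7)=5940, T(8)=-20946, T(9)=73944, T(10)=-260598, T(11)=918576, T(12)=-3238158, T(13)=11414844; answer 11414844
Stage 2: S1 = 11414844; m = 51207; 51207 = 3 * 13^2 * 101; sigma = (1 + 3) * (1 + 13 + 169) * (1 + 101) = 4 * 183 * 102 = 74664; answer 74664
Stage 3: S2 = 74664; d = -1; remainder = value at the root: 4*(-1)^4 + 5*(-1)^3 - 5*(-1)^2 + 1 = (4) + (-5) + (-5) + (1) = -5; answer -5

-5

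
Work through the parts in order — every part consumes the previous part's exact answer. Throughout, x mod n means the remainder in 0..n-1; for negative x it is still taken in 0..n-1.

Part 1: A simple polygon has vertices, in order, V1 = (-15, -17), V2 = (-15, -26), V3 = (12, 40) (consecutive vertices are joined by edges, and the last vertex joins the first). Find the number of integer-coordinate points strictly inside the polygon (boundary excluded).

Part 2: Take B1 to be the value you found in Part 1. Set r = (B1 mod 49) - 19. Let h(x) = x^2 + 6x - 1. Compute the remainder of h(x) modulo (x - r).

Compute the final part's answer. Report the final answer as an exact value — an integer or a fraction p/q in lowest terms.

Part 1: cross terms: (-15*-26 - -15*-17)=135, (-15*40 - 12*-26)=-288, (12*-17 - -15*40)=396; twice the area = |243| = 243; area = 243/2; boundary points = 9 + 3 + 3 = 15; strictly interior points = area - boundary/2 + 1 = 115; answer 115
Part 2: B1 = 115; r = -2; remainder = value at the root: 1*(-2)^2 + 6*(-2)^1 - 1 = (4) + (-12) + (-1) = -9; answer -9

-9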